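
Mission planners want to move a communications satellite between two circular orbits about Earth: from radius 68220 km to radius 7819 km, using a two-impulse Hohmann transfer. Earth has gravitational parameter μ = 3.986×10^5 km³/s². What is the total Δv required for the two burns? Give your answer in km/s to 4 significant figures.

Transfer-ellipse semi-major axis a_t = (r₁ + r₂)/2 = (68220 + 7819)/2 = 38019.5 km.
At r₁ the circular-orbit speed is v₁ = √(μ/r₁) = 2.417 km/s.
Transfer-orbit speed at r₁ (vis-viva): v_a = √[μ(2/r₁ − 1/a_t)] = 1.096 km/s.
First burn Δv₁ = |v_a − v₁| = 1.321 km/s.
At r₂, v₂ = √(μ/r₂) = 7.140 km/s.
Transfer-orbit speed at r₂: v_p = √[μ(2/r₂ − 1/a_t)] = 9.564 km/s.
Second burn Δv₂ = |v₂ − v_p| = 2.424 km/s.
Total Δv = Δv₁ + Δv₂ = 3.745 km/s.

Δv = 3.745 km/s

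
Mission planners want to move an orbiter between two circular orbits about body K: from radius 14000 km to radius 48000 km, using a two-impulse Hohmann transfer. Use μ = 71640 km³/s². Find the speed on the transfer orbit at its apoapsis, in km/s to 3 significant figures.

Semi-major axis of the transfer orbit: a_t = (14000 + 48000)/2 = 31000 km.
At apoapsis, r = 48000 km.
Vis-viva: v = √[μ(2/r − 1/a_t)] = √[71640 × (2/48000 − 1/31000)] = 0.8210 km/s.

v = 0.821 km/s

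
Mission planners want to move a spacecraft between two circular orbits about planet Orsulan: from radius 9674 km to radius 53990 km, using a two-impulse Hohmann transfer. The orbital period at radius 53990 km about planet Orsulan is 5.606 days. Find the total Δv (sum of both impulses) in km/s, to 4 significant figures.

Δv = 0.8145 km/s

From Kepler's third law T² = 4π²r³/μ at r = 53990 km, T = 5.606 days = 5.606 × 86400 s = 4.843584×10^5 s: μ = 4π²r³/T² = 26482.9 km³/s².
Transfer-ellipse semi-major axis a_t = (r₁ + r₂)/2 = (9674 + 53990)/2 = 31832 km.
At r₁ the circular-orbit speed is v₁ = √(μ/r₁) = 1.6546 km/s.
Transfer-orbit speed at r₁ (vis-viva equation): v_p = √[μ(2/r₁ − 1/a_t)] = 2.1548 km/s.
First burn Δv₁ = |v_p − v₁| = 0.5002 km/s.
Circular speed at r₂: v₂ = √(μ/r₂) = 0.7004 km/s.
Transfer-orbit speed at r₂: v_a = √[μ(2/r₂ − 1/a_t)] = 0.3861 km/s.
Second burn Δv₂ = |v₂ − v_a| = 0.3143 km/s.
Total Δv = Δv₁ + Δv₂ = 0.8145 km/s.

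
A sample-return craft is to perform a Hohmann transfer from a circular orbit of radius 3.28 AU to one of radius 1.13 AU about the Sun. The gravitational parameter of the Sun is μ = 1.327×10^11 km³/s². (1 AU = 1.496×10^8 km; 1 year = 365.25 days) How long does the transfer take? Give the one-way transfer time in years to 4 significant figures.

In km: r₁ = 3.28 × 1.496×10^8 = 4.90688×10^8 km; r₂ = 1.13 × 1.496×10^8 = 1.69048×10^8 km.
Transfer-ellipse semi-major axis a_t = (r₁ + r₂)/2 = (4.90688×10^8 + 1.69048×10^8)/2 = 3.29868×10^8 km.
Half the transfer-orbit period gives t = π√(a_t³/μ) = 5.167×10^7 s.
Converting: 5.167×10^7 s ÷ 3.15576×10^7 s/year (365.25 × 86400) = 1.637 years.

t = 1.637 years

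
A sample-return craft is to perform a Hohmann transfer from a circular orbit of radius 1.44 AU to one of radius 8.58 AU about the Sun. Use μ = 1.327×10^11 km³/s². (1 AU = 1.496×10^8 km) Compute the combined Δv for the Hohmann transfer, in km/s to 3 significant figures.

In km: r₁ = 1.44 × 1.496×10^8 = 2.15424×10^8 km; r₂ = 8.58 × 1.496×10^8 = 1.283568×10^9 km.
Semi-major axis of the transfer orbit: a_t = (2.15424×10^8 + 1.283568×10^9)/2 = 7.49496×10^8 km.
At r₁ the circular-orbit speed is v₁ = √(μ/r₁) = 24.819 km/s.
Transfer-orbit speed at r₁ (v² = μ(2/r − 1/a)): v_p = √[μ(2/r₁ − 1/a_t)] = 32.480 km/s.
First burn Δv₁ = |v_p − v₁| = 7.661 km/s.
At r₂, v₂ = √(μ/r₂) = 10.168 km/s.
Transfer-orbit speed at r₂: v_a = √[μ(2/r₂ − 1/a_t)] = 5.4512 km/s.
Second burn Δv₂ = |v₂ − v_a| = 4.717 km/s.
Total Δv = Δv₁ + Δv₂ = 12.38 km/s.

Δv = 12.4 km/s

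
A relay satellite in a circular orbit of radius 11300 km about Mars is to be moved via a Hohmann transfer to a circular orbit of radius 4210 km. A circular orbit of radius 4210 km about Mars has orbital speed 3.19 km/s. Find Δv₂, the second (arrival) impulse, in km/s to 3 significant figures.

Δv₂ = 0.661 km/s

From the circular-orbit relation v² = μ/r at r = 4210 km: μ = v²r = (3.19)² × 4210 = 42841.4 km³/s².
The Hohmann ellipse has a_t = (r₁ + r₂)/2 = 7755 km.
Circular speed at r = 4210 km: v_c = √(μ/r) = 3.1900 km/s.
Transfer-orbit speed at the same r (vis-viva, a = a_t): v_t = √[μ(2/r − 1/a_t)] = 3.8507 km/s.
Δv₂ = |v_t − v_c| = |3.8507 − 3.1900| = 0.6607 km/s.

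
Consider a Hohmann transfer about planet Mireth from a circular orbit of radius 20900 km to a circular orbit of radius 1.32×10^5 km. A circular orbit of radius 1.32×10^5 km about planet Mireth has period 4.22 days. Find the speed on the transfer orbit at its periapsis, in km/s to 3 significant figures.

v = 7.51 km/s

From Kepler's third law T² = 4π²r³/μ at r = 1.32×10^5 km, T = 4.22 days = 4.22 × 86400 s = 3.64608×10^5 s: μ = 4π²r³/T² = 6.83013×10^5 km³/s².
Semi-major axis of the transfer orbit: a_t = (20900 + 1.320×10^5)/2 = 76450 km.
The periapsis of the transfer ellipse is at r = 20900 km.
Applying v² = μ(2/r − 1/a_t): v = 7.512 km/s.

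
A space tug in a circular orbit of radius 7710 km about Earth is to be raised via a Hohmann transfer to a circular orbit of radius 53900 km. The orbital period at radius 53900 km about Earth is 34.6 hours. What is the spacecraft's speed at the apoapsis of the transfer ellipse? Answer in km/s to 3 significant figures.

From Kepler's third law T² = 4π²r³/μ at r = 53900 km, T = 34.6 hours = 34.6 × 3600 s = 1.2456×10^5 s: μ = 4π²r³/T² = 3.98445×10^5 km³/s².
Semi-major axis of the transfer orbit: a_t = (7710 + 53900)/2 = 30805 km.
At apoapsis, r = 53900 km.
Vis-viva: v = √[μ(2/r − 1/a_t)] = √[3.98445×10^5 × (2/53900 − 1/30805)] = 1.360 km/s.

v = 1.36 km/s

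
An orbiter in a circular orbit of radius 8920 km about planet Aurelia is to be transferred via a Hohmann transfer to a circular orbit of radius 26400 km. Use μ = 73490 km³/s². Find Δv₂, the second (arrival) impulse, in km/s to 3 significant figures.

Semi-major axis of the transfer orbit: a_t = (8920 + 26400)/2 = 17660 km.
On the circular orbit at r = 26400 km, v_c = √(μ/r) = 1.66845 km/s.
Vis-viva on the transfer ellipse at r = 26400 km gives v_t = √[μ(2/r − 1/a_t)] = 1.18577 km/s.
Δv₂ = |v_t − v_c| = |1.18577 − 1.66845| = 0.4827 km/s.

Δv₂ = 0.483 km/s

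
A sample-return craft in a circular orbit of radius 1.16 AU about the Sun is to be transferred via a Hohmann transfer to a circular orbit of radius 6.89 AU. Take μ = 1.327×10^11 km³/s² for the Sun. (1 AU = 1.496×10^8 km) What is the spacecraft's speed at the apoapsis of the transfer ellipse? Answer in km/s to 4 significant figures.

v = 6.091 km/s

In km: r₁ = 1.16 × 1.496×10^8 = 1.73536×10^8 km; r₂ = 6.89 × 1.496×10^8 = 1.030744×10^9 km.
Transfer-ellipse semi-major axis a_t = (r₁ + r₂)/2 = (1.73536×10^8 + 1.030744×10^9)/2 = 6.0214×10^8 km.
At apoapsis, r = 1.030744×10^9 km.
Applying v² = μ(2/r − 1/a_t): v = 6.091 km/s.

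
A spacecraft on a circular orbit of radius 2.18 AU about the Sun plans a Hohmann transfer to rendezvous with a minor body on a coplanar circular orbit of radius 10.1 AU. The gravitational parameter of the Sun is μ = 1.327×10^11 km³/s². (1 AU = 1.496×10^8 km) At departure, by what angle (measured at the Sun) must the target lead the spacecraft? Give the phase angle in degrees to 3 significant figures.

φ = 94.7°

In km: r₁ = 2.18 × 1.496×10^8 = 3.26128×10^8 km; r₂ = 10.1 × 1.496×10^8 = 1.51096×10^9 km.
Semi-major axis of the transfer orbit: a_t = (3.26128×10^8 + 1.51096×10^9)/2 = 9.18544×10^8 km.
Transfer time t = π√(a_t³/μ) = 2.401×10^8 s.
Target angular speed ω₂ = √(μ/r₂³) = 6.202×10^-9 rad/s.
Angle swept by the target during transfer: ω₂·t = 1.4891 rad = 85.32°.
Arrival is 180° from departure on the ellipse, so φ = 180° − 85.32° = 94.7°.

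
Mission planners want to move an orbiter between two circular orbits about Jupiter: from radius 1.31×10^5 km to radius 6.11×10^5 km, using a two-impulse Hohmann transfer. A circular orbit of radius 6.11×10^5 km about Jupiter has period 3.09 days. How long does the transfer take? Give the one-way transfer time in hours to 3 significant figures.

t = 17.5 hours

From Kepler's third law T² = 4π²r³/μ at r = 6.11×10^5 km, T = 3.09 days = 3.09 × 86400 s = 2.66976×10^5 s: μ = 4π²r³/T² = 1.26339×10^8 km³/s².
Semi-major axis of the transfer orbit: a_t = (1.310×10^5 + 6.110×10^5)/2 = 3.710×10^5 km.
Transfer time t = π√(a_t³/μ) = π√((3.710×10^5)³ / 1.26339×10^8) = 63160 s.
Converting: 63160 s ÷ 3600 s/hour = 17.5 hours.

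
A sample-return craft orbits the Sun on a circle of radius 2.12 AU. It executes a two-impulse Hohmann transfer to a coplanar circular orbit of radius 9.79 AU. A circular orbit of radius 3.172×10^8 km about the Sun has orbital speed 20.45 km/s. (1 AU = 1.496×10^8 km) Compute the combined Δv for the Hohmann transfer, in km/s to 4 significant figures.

From the circular-orbit relation v² = μ/r at r = 3.172×10^8 km: μ = v²r = (20.45)² × 3.172×10^8 = 1.32654×10^11 km³/s².
In km: r₁ = 2.12 × 1.496×10^8 = 3.17152×10^8 km; r₂ = 9.79 × 1.496×10^8 = 1.464584×10^9 km.
The Hohmann ellipse has a_t = (r₁ + r₂)/2 = 8.90868×10^8 km.
Circular speed at r₁: v₁ = √(μ/r₁) = √(1.32654×10^11/3.17152×10^8) = 20.452 km/s.
Transfer-orbit speed at r₁ (vis-viva equation): v_p = √[μ(2/r₁ − 1/a_t)] = 26.223 km/s.
First burn Δv₁ = |v_p − v₁| = 5.771 km/s.
At r₂, v₂ = √(μ/r₂) = 9.517 km/s.
Transfer-orbit speed at r₂: v_a = √[μ(2/r₂ − 1/a_t)] = 5.678 km/s.
Second burn Δv₂ = |v₂ − v_a| = 3.839 km/s.
Δv = Δv₁ + Δv₂ = 5.771 + 3.839 = 9.610 km/s.

Δv = 9.610 km/s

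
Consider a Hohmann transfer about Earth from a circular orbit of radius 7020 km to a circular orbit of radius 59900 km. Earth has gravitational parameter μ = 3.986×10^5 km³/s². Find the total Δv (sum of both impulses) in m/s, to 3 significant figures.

Semi-major axis of the transfer orbit: a_t = (7020 + 59900)/2 = 33460 km.
At r₁ the circular-orbit speed is v₁ = √(μ/r₁) = 7.5353 km/s.
On the transfer ellipse at r₁, vis-viva gives v_p = √[μ(2/r₁ − 1/a_t)] = 10.082 km/s.
First burn Δv₁ = |v_p − v₁| = 2.547 km/s.
Circular speed at r₂: v₂ = √(μ/r₂) = 2.580 km/s.
Transfer-orbit speed at r₂: v_a = √[μ(2/r₂ − 1/a_t)] = 1.182 km/s.
Second burn Δv₂ = |v₂ − v_a| = 1.398 km/s.
Δv = Δv₁ + Δv₂ = 2.547 + 1.398 = 3.945 km/s.

Δv = 3940 m/s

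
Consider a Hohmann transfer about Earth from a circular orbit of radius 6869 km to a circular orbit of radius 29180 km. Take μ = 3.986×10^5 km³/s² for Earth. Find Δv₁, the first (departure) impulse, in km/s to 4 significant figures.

Δv₁ = 2.075 km/s

Transfer-ellipse semi-major axis a_t = (r₁ + r₂)/2 = (6869 + 29180)/2 = 18024.5 km.
On the circular orbit at r = 6869 km, v_c = √(μ/r) = 7.6177 km/s.
Transfer-orbit speed at the same r (vis-viva, a = a_t): v_t = √[μ(2/r − 1/a_t)] = 9.6924 km/s.
Δv₁ = |v_t − v_c| = |9.6924 − 7.6177| = 2.075 km/s.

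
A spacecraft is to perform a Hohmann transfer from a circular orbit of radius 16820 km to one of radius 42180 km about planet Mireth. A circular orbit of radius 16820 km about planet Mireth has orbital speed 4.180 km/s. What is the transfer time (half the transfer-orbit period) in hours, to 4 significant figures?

From the circular-orbit relation v² = μ/r at r = 16820 km: μ = v²r = (4.180)² × 16820 = 2.93886×10^5 km³/s².
Transfer-ellipse semi-major axis a_t = (r₁ + r₂)/2 = (16820 + 42180)/2 = 29500 km.
Half the transfer-orbit period gives t = π√(a_t³/μ) = 29360 s.
Converting: 29360 s ÷ 3600 s/hour = 8.156 hours.

t = 8.156 hours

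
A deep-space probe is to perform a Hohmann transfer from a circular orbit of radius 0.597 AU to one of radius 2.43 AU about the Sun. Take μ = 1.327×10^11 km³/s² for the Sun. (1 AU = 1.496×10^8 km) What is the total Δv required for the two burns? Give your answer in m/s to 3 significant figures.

Δv = 17400 m/s

In km: r₁ = 0.597 × 1.496×10^8 = 8.93112×10^7 km; r₂ = 2.43 × 1.496×10^8 = 3.63528×10^8 km.
Transfer-ellipse semi-major axis a_t = (r₁ + r₂)/2 = (8.93112×10^7 + 3.63528×10^8)/2 = 2.264196×10^8 km.
Circular speed at r₁: v₁ = √(μ/r₁) = √(1.327×10^11/8.93112×10^7) = 38.546 km/s.
On the transfer ellipse at r₁, vis-viva equation gives v_p = √[μ(2/r₁ − 1/a_t)] = 48.842 km/s.
First burn Δv₁ = |v_p − v₁| = 10.296 km/s.
At r₂, v₂ = √(μ/r₂) = 19.1059 km/s.
Transfer-orbit speed at r₂: v_a = √[μ(2/r₂ − 1/a_t)] = 11.9995 km/s.
Second burn Δv₂ = |v₂ − v_a| = 7.1064 km/s.
Δv = Δv₁ + Δv₂ = 10.296 + 7.1064 = 17.40 km/s.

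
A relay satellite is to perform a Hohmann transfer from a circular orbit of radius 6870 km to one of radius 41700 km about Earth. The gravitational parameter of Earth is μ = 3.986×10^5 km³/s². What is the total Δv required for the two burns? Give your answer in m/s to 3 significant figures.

Δv = 3810 m/s

The Hohmann ellipse has a_t = (r₁ + r₂)/2 = 24285 km.
Circular speed at r₁: v₁ = √(μ/r₁) = √(3.986×10^5/6870) = 7.61711 km/s.
On the transfer ellipse at r₁, vis-viva equation gives v_p = √[μ(2/r₁ − 1/a_t)] = 9.98135 km/s.
First burn Δv₁ = |v_p − v₁| = 2.36424 km/s.
At r₂, v₂ = √(μ/r₂) = 3.09172 km/s.
Transfer-orbit speed at r₂: v_a = √[μ(2/r₂ − 1/a_t)] = 1.64441 km/s.
Second burn Δv₂ = |v₂ − v_a| = 1.44731 km/s.
Total Δv = Δv₁ + Δv₂ = 3.812 km/s.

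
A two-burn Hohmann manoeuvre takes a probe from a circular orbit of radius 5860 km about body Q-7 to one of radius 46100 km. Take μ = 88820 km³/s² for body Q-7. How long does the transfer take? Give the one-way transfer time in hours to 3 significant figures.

t = 12.3 hours

Transfer-ellipse semi-major axis a_t = (r₁ + r₂)/2 = (5860 + 46100)/2 = 25980 km.
Transfer time t = π√(a_t³/μ) = π√((25980)³ / 88820) = 44140 s.
Converting: 44140 s ÷ 3600 s/hour = 12.3 hours.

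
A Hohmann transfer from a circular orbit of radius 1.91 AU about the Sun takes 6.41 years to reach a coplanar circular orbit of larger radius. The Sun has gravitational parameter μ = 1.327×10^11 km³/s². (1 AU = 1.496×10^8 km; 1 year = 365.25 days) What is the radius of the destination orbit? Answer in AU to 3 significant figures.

In km: r₁ = 1.91 × 1.496×10^8 = 2.85736×10^8 km.
Transfer time t = 6.41 years × 365.25 × 86400 s = 2.02284216×10^8 s, and t = π√(a_t³/μ).
So a_t = (μ t²/π²)^(1/3) = (1.327×10^11 × (2.02284216×10^8)² / π²)^(1/3) = 8.1940×10^8 km.
Since a_t = (r₁ + r₂)/2, r₂ = 2a_t − r₁ = 2×8.1940×10^8 − 2.85736×10^8 = 1.353064×10^9 km.
In AU: r₂ = 1.353064×10^9 / 1.496×10^8 = 9.04 AU.

r₂ = 9.04 AU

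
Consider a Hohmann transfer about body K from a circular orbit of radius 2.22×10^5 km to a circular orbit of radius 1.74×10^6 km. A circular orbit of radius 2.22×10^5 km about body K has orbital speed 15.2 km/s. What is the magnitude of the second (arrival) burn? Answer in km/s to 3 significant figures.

Δv₂ = 2.85 km/s

From the circular-orbit relation v² = μ/r at r = 2.22×10^5 km: μ = v²r = (15.2)² × 2.22×10^5 = 5.12909×10^7 km³/s².
The Hohmann ellipse has a_t = (r₁ + r₂)/2 = 9.810×10^5 km.
Circular speed at r = 1.740×10^6 km: v_c = √(μ/r) = 5.42932 km/s.
Transfer-orbit speed at the same r (vis-viva, a = a_t): v_t = √[μ(2/r − 1/a_t)] = 2.58278 km/s.
Δv₂ = |v_t − v_c| = |2.58278 − 5.42932| = 2.847 km/s.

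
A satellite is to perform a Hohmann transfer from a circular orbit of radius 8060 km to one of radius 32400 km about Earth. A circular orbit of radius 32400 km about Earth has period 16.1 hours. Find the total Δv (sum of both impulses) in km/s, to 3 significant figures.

Δv = 3.17 km/s

From Kepler's third law T² = 4π²r³/μ at r = 32400 km, T = 16.1 hours = 16.1 × 3600 s = 57960 s: μ = 4π²r³/T² = 3.99704×10^5 km³/s².
The Hohmann ellipse has a_t = (r₁ + r₂)/2 = 20230 km.
At r₁ the circular-orbit speed is v₁ = √(μ/r₁) = 7.042 km/s.
Transfer-orbit speed at r₁ (v² = μ(2/r − 1/a)): v_p = √[μ(2/r₁ − 1/a_t)] = 8.912 km/s.
First burn Δv₁ = |v_p − v₁| = 1.870 km/s.
At r₂, v₂ = √(μ/r₂) = 3.512 km/s.
Transfer-orbit speed at r₂: v_a = √[μ(2/r₂ − 1/a_t)] = 2.217 km/s.
Second burn Δv₂ = |v₂ − v_a| = 1.295 km/s.
Total Δv = Δv₁ + Δv₂ = 3.165 km/s.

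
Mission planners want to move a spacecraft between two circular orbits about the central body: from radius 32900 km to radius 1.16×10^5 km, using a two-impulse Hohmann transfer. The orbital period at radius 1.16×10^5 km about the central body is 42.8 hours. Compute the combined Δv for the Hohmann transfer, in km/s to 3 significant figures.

From Kepler's third law T² = 4π²r³/μ at r = 1.16×10^5 km, T = 42.8 hours = 42.8 × 3600 s = 1.5408×10^5 s: μ = 4π²r³/T² = 2.59562×10^6 km³/s².
The Hohmann ellipse has a_t = (r₁ + r₂)/2 = 74450 km.
Circular speed at r₁: v₁ = √(μ/r₁) = √(2.59562×10^6/32900) = 8.8822 km/s.
On the transfer ellipse at r₁, vis-viva equation gives v_p = √[μ(2/r₁ − 1/a_t)] = 11.087 km/s.
First burn Δv₁ = |v_p − v₁| = 2.205 km/s.
At r₂, v₂ = √(μ/r₂) = 4.7303 km/s.
Transfer-orbit speed at r₂: v_a = √[μ(2/r₂ − 1/a_t)] = 3.1445 km/s.
Second burn Δv₂ = |v₂ − v_a| = 1.586 km/s.
Total Δv = Δv₁ + Δv₂ = 3.791 km/s.

Δv = 3.79 km/s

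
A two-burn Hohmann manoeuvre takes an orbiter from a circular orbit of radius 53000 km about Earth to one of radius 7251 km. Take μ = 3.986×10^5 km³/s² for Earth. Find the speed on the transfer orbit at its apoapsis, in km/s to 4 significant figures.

v = 1.345 km/s

Transfer-ellipse semi-major axis a_t = (r₁ + r₂)/2 = (53000 + 7251)/2 = 30125.5 km.
The apoapsis of the transfer ellipse is at r = 53000 km.
Applying v² = μ(2/r − 1/a_t): v = 1.345 km/s.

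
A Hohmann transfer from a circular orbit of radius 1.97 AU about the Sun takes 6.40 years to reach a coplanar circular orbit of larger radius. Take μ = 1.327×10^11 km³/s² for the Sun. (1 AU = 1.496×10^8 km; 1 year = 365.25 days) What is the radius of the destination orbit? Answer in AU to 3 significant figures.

In km: r₁ = 1.97 × 1.496×10^8 = 2.94712×10^8 km.
Transfer time t = 6.40 years × 365.25 × 86400 s = 2.0196864×10^8 s, and t = π√(a_t³/μ).
So a_t = (μ t²/π²)^(1/3) = (1.327×10^11 × (2.0196864×10^8)² / π²)^(1/3) = 8.1855×10^8 km.
Since a_t = (r₁ + r₂)/2, r₂ = 2a_t − r₁ = 2×8.1855×10^8 − 2.94712×10^8 = 1.342388×10^9 km.
In AU: r₂ = 1.342388×10^9 / 1.496×10^8 = 8.97 AU.

r₂ = 8.97 AU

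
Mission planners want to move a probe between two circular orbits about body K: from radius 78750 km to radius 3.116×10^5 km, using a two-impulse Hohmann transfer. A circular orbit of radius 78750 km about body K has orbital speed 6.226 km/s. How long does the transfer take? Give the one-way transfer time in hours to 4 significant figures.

From the circular-orbit relation v² = μ/r at r = 78750 km: μ = v²r = (6.226)² × 78750 = 3.05259×10^6 km³/s².
Semi-major axis of the transfer orbit: a_t = (78750 + 3.116×10^5)/2 = 1.95175×10^5 km.
By Kepler's third law the transfer-orbit period is T = 2π√(a_t³/μ), so t = T/2 = 1.5504×10^5 s.
Converting: 1.5504×10^5 s ÷ 3600 s/hour = 43.07 hours.

t = 43.07 hours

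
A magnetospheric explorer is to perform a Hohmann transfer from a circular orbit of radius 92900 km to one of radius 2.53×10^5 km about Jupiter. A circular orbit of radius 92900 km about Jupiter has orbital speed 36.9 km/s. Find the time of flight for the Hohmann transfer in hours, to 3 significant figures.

From the circular-orbit relation v² = μ/r at r = 92900 km: μ = v²r = (36.9)² × 92900 = 1.26494×10^8 km³/s².
The Hohmann ellipse has a_t = (r₁ + r₂)/2 = 1.7295×10^5 km.
By Kepler's third law the transfer-orbit period is T = 2π√(a_t³/μ), so t = T/2 = 20090 s.
Converting: 20090 s ÷ 3600 s/hour = 5.58 hours.

t = 5.58 hours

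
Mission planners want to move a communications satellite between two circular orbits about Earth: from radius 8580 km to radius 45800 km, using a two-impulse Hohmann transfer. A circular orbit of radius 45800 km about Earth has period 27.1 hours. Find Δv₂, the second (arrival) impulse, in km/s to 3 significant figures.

Δv₂ = 1.29 km/s

From Kepler's third law T² = 4π²r³/μ at r = 45800 km, T = 27.1 hours = 27.1 × 3600 s = 97560 s: μ = 4π²r³/T² = 3.98486×10^5 km³/s².
Transfer-ellipse semi-major axis a_t = (r₁ + r₂)/2 = (8580 + 45800)/2 = 27190 km.
On the circular orbit at r = 45800 km, v_c = √(μ/r) = 2.950 km/s.
Transfer-orbit speed at the same r (vis-viva, a = a_t): v_t = √[μ(2/r − 1/a_t)] = 1.657 km/s.
Δv₂ = |v_t − v_c| = |1.657 − 2.950| = 1.293 km/s.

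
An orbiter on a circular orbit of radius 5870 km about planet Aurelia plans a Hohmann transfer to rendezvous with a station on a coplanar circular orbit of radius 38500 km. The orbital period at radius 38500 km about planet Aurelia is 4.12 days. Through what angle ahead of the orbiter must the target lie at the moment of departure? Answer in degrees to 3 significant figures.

φ = 101°

From Kepler's third law T² = 4π²r³/μ at r = 38500 km, T = 4.12 days = 4.12 × 86400 s = 3.55968×10^5 s: μ = 4π²r³/T² = 17779.5 km³/s².
The Hohmann ellipse has a_t = (r₁ + r₂)/2 = 22185 km.
Transfer time t = π√(a_t³/μ) = 77854 s.
The target's mean motion on its circular orbit is ω₂ = √(μ/r₂³) = 1.7651×10^-5 rad/s.
Angle swept by the target during transfer: ω₂·t = 1.3742 rad = 78.74°.
Arrival is 180° from departure on the ellipse, so φ = 180° − 78.74° = 101°.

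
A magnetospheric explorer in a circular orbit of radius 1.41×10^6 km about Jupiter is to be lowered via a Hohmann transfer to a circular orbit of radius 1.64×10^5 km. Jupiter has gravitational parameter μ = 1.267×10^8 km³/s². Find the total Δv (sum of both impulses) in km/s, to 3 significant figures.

The Hohmann ellipse has a_t = (r₁ + r₂)/2 = 7.870×10^5 km.
At r₁ the circular-orbit speed is v₁ = √(μ/r₁) = 9.479 km/s.
On the transfer ellipse at r₁, vis-viva gives v_a = √[μ(2/r₁ − 1/a_t)] = 4.327 km/s.
First burn Δv₁ = |v_a − v₁| = 5.152 km/s.
Circular speed at r₂: v₂ = √(μ/r₂) = 27.795 km/s.
Transfer-orbit speed at r₂: v_p = √[μ(2/r₂ − 1/a_t)] = 37.204 km/s.
Second burn Δv₂ = |v₂ − v_p| = 9.409 km/s.
Total Δv = Δv₁ + Δv₂ = 14.56 km/s.

Δv = 14.6 km/s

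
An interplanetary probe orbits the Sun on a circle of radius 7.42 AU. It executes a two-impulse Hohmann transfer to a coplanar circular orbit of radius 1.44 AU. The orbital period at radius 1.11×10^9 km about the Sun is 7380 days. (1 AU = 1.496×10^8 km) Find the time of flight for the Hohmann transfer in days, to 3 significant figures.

t = 1700 days

From Kepler's third law T² = 4π²r³/μ at r = 1.11×10^9 km, T = 7380 days = 7380 × 86400 s = 6.37632×10^8 s: μ = 4π²r³/T² = 1.32797×10^11 km³/s².
In km: r₁ = 7.42 × 1.496×10^8 = 1.110032×10^9 km; r₂ = 1.44 × 1.496×10^8 = 2.15424×10^8 km.
Transfer-ellipse semi-major axis a_t = (r₁ + r₂)/2 = (1.110032×10^9 + 2.15424×10^8)/2 = 6.62728×10^8 km.
Transfer time t = π√(a_t³/μ) = π√((6.62728×10^8)³ / 1.32797×10^11) = 1.471×10^8 s.
Converting: 1.471×10^8 s ÷ 86400 s/day = 1700 days.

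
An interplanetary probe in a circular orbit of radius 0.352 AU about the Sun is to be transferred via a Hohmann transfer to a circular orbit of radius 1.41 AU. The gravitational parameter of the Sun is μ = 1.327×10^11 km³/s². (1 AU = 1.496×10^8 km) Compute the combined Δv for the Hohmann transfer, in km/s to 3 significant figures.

In km: r₁ = 0.352 × 1.496×10^8 = 5.26592×10^7 km; r₂ = 1.41 × 1.496×10^8 = 2.10936×10^8 km.
Transfer-ellipse semi-major axis a_t = (r₁ + r₂)/2 = (5.26592×10^7 + 2.10936×10^8)/2 = 1.317976×10^8 km.
At r₁ the circular-orbit speed is v₁ = √(μ/r₁) = 50.20 km/s.
Transfer-orbit speed at r₁ (vis-viva): v_p = √[μ(2/r₁ − 1/a_t)] = 63.51 km/s.
First burn Δv₁ = |v_p − v₁| = 13.31 km/s.
Circular speed at r₂: v₂ = √(μ/r₂) = 25.082 km/s.
Transfer-orbit speed at r₂: v_a = √[μ(2/r₂ − 1/a_t)] = 15.854 km/s.
Second burn Δv₂ = |v₂ − v_a| = 9.228 km/s.
Δv = Δv₁ + Δv₂ = 13.31 + 9.228 = 22.54 km/s.

Δv = 22.5 km/s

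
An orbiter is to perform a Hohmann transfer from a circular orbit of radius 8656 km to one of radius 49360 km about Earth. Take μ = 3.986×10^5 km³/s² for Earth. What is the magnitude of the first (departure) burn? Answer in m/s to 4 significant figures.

The Hohmann ellipse has a_t = (r₁ + r₂)/2 = 29008 km.
Circular speed at r = 8656 km: v_c = √(μ/r) = 6.786 km/s.
Vis-viva on the transfer ellipse at r = 8656 km gives v_t = √[μ(2/r − 1/a_t)] = 8.852 km/s.
Δv₁ = |v_t − v_c| = |8.852 − 6.786| = 2.066 km/s.

Δv₁ = 2066 m/s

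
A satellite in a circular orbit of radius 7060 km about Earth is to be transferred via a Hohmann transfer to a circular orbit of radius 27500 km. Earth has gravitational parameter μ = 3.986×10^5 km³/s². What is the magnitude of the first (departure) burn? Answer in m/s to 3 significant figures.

The Hohmann ellipse has a_t = (r₁ + r₂)/2 = 17280 km.
Circular speed at r = 7060 km: v_c = √(μ/r) = 7.514 km/s.
Vis-viva on the transfer ellipse at r = 7060 km gives v_t = √[μ(2/r − 1/a_t)] = 9.479 km/s.
Δv₁ = |v_t − v_c| = |9.479 − 7.514| = 1.965 km/s.

Δv₁ = 1970 m/s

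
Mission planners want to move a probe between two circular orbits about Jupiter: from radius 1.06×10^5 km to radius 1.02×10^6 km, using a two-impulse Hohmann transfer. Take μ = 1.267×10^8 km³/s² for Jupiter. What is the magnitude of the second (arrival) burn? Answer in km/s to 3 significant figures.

Δv₂ = 6.31 km/s

Transfer-ellipse semi-major axis a_t = (r₁ + r₂)/2 = (1.060×10^5 + 1.020×10^6)/2 = 5.630×10^5 km.
Circular speed at r = 1.020×10^6 km: v_c = √(μ/r) = 11.145 km/s.
Transfer-orbit speed at the same r (vis-viva, a = a_t): v_t = √[μ(2/r − 1/a_t)] = 4.8360 km/s.
Δv₂ = |v_t − v_c| = |4.8360 − 11.145| = 6.309 km/s.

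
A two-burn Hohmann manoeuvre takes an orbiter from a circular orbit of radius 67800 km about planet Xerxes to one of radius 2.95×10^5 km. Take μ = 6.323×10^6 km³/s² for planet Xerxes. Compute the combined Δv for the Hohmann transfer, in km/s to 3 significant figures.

The Hohmann ellipse has a_t = (r₁ + r₂)/2 = 1.814×10^5 km.
Circular speed at r₁: v₁ = √(μ/r₁) = √(6.323×10^6/67800) = 9.6571 km/s.
Transfer-orbit speed at r₁ (vis-viva): v_p = √[μ(2/r₁ − 1/a_t)] = 12.315 km/s.
First burn Δv₁ = |v_p − v₁| = 2.658 km/s.
At r₂, v₂ = √(μ/r₂) = 4.6297 km/s.
Transfer-orbit speed at r₂: v_a = √[μ(2/r₂ − 1/a_t)] = 2.8304 km/s.
Second burn Δv₂ = |v₂ − v_a| = 1.799 km/s.
Total Δv = Δv₁ + Δv₂ = 4.457 km/s.

Δv = 4.46 km/s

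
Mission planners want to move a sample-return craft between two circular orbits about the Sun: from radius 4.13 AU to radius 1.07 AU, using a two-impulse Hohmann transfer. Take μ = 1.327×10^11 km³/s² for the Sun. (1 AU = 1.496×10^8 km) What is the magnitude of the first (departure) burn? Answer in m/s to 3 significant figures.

In km: r₁ = 4.13 × 1.496×10^8 = 6.17848×10^8 km; r₂ = 1.07 × 1.496×10^8 = 1.60072×10^8 km.
The Hohmann ellipse has a_t = (r₁ + r₂)/2 = 3.8896×10^8 km.
Circular speed at r = 6.17848×10^8 km: v_c = √(μ/r) = 14.6553 km/s.
Vis-viva on the transfer ellipse at r = 6.17848×10^8 km gives v_t = √[μ(2/r − 1/a_t)] = 9.40156 km/s.
Δv₁ = |v_t − v_c| = |9.40156 − 14.6553| = 5.254 km/s.

Δv₁ = 5250 m/s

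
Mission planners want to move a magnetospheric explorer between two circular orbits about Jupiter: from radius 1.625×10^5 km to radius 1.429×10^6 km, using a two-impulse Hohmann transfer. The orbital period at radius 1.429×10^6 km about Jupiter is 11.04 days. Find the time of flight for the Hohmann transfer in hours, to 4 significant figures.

t = 55.05 hours

From Kepler's third law T² = 4π²r³/μ at r = 1.429×10^6 km, T = 11.04 days = 11.04 × 86400 s = 9.53856×10^5 s: μ = 4π²r³/T² = 1.26617×10^8 km³/s².
Transfer-ellipse semi-major axis a_t = (r₁ + r₂)/2 = (1.625×10^5 + 1.429×10^6)/2 = 7.9575×10^5 km.
Half the transfer-orbit period gives t = π√(a_t³/μ) = 1.9818×10^5 s.
Converting: 1.9818×10^5 s ÷ 3600 s/hour = 55.05 hours.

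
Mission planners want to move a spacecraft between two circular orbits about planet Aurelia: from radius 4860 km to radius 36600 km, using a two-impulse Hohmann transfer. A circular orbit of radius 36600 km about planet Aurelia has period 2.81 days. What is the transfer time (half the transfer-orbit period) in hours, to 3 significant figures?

From Kepler's third law T² = 4π²r³/μ at r = 36600 km, T = 2.81 days = 2.81 × 86400 s = 2.42784×10^5 s: μ = 4π²r³/T² = 32837.0 km³/s².
Semi-major axis of the transfer orbit: a_t = (4860 + 36600)/2 = 20730 km.
Transfer time t = π√(a_t³/μ) = π√((20730)³ / 32837.0) = 51740 s.
Converting: 51740 s ÷ 3600 s/hour = 14.4 hours.

t = 14.4 hours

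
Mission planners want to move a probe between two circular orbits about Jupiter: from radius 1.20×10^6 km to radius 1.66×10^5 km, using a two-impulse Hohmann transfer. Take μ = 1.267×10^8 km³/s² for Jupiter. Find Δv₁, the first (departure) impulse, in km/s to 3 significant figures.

Transfer-ellipse semi-major axis a_t = (r₁ + r₂)/2 = (1.200×10^6 + 1.660×10^5)/2 = 6.830×10^5 km.
Circular speed at r = 1.200×10^6 km: v_c = √(μ/r) = 10.2754 km/s.
Vis-viva on the transfer ellipse at r = 1.200×10^6 km gives v_t = √[μ(2/r − 1/a_t)] = 5.06572 km/s.
Δv₁ = |v_t − v_c| = |5.06572 − 10.2754| = 5.210 km/s.

Δv₁ = 5.21 km/s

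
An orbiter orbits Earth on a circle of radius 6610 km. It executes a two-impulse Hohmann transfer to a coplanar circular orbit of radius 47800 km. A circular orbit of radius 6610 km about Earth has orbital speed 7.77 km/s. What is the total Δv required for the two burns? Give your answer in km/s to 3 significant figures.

From the circular-orbit relation v² = μ/r at r = 6610 km: μ = v²r = (7.77)² × 6610 = 3.99065×10^5 km³/s².
Semi-major axis of the transfer orbit: a_t = (6610 + 47800)/2 = 27205 km.
Circular speed at r₁: v₁ = √(μ/r₁) = √(3.99065×10^5/6610) = 7.77000 km/s.
Transfer-orbit speed at r₁ (vis-viva): v_p = √[μ(2/r₁ − 1/a_t)] = 10.2994 km/s.
First burn Δv₁ = |v_p − v₁| = 2.5294 km/s.
At r₂, v₂ = √(μ/r₂) = 2.8894 km/s.
Transfer-orbit speed at r₂: v_a = √[μ(2/r₂ − 1/a_t)] = 1.4242 km/s.
Second burn Δv₂ = |v₂ − v_a| = 1.4652 km/s.
Δv = Δv₁ + Δv₂ = 2.5294 + 1.4652 = 3.995 km/s.

Δv = 3.99 km/s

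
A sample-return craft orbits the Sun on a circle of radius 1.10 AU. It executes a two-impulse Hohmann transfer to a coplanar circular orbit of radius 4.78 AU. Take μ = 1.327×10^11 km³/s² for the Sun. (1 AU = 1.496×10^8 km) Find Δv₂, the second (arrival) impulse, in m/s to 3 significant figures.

Δv₂ = 5290 m/s

In km: r₁ = 1.10 × 1.496×10^8 = 1.6456×10^8 km; r₂ = 4.78 × 1.496×10^8 = 7.15088×10^8 km.
The Hohmann ellipse has a_t = (r₁ + r₂)/2 = 4.39824×10^8 km.
On the circular orbit at r = 7.15088×10^8 km, v_c = √(μ/r) = 13.6225 km/s.
Vis-viva on the transfer ellipse at r = 7.15088×10^8 km gives v_t = √[μ(2/r − 1/a_t)] = 8.33256 km/s.
Δv₂ = |v_t − v_c| = |8.33256 − 13.6225| = 5.290 km/s.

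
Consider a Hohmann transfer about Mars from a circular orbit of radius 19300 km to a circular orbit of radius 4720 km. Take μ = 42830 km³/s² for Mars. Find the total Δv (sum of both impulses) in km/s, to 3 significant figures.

The Hohmann ellipse has a_t = (r₁ + r₂)/2 = 12010 km.
At r₁ the circular-orbit speed is v₁ = √(μ/r₁) = 1.4897 km/s.
Transfer-orbit speed at r₁ (vis-viva): v_a = √[μ(2/r₁ − 1/a_t)] = 0.93389 km/s.
First burn Δv₁ = |v_a − v₁| = 0.5558 km/s.
At r₂, v₂ = √(μ/r₂) = 3.01233 km/s.
Transfer-orbit speed at r₂: v_p = √[μ(2/r₂ − 1/a_t)] = 3.81865 km/s.
Second burn Δv₂ = |v₂ − v_p| = 0.8063 km/s.
Total Δv = Δv₁ + Δv₂ = 1.362 km/s.

Δv = 1.36 km/s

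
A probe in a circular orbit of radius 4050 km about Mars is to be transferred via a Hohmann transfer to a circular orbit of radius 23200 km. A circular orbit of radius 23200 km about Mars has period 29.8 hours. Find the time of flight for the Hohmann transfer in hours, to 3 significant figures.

From Kepler's third law T² = 4π²r³/μ at r = 23200 km, T = 29.8 hours = 29.8 × 3600 s = 1.0728×10^5 s: μ = 4π²r³/T² = 42833.8 km³/s².
Semi-major axis of the transfer orbit: a_t = (4050 + 23200)/2 = 13625 km.
Half the transfer-orbit period gives t = π√(a_t³/μ) = 24140 s.
Converting: 24140 s ÷ 3600 s/hour = 6.71 hours.

t = 6.71 hours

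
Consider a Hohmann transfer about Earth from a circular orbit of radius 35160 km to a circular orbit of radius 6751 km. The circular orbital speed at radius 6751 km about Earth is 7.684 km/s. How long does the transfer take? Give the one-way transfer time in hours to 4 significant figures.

From the circular-orbit relation v² = μ/r at r = 6751 km: μ = v²r = (7.684)² × 6751 = 3.98605×10^5 km³/s².
The Hohmann ellipse has a_t = (r₁ + r₂)/2 = 20955.5 km.
Transfer time t = π√(a_t³/μ) = π√((20955.5)³ / 3.98605×10^5) = 15095 s.
Converting: 15095 s ÷ 3600 s/hour = 4.193 hours.

t = 4.193 hours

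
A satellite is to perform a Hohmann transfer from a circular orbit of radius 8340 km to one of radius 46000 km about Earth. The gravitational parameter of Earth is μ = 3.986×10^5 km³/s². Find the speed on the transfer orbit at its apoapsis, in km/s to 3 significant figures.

Transfer-ellipse semi-major axis a_t = (r₁ + r₂)/2 = (8340 + 46000)/2 = 27170 km.
At apoapsis, r = 46000 km.
Vis-viva: v = √[μ(2/r − 1/a_t)] = √[3.986×10^5 × (2/46000 − 1/27170)] = 1.631 km/s.

v = 1.63 km/s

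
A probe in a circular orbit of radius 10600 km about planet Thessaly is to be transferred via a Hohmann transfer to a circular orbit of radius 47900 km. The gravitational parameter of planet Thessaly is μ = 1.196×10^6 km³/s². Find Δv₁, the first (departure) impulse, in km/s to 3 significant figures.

Δv₁ = 2.97 km/s

Semi-major axis of the transfer orbit: a_t = (10600 + 47900)/2 = 29250 km.
On the circular orbit at r = 10600 km, v_c = √(μ/r) = 10.622 km/s.
Vis-viva on the transfer ellipse at r = 10600 km gives v_t = √[μ(2/r − 1/a_t)] = 13.593 km/s.
Δv₁ = |v_t − v_c| = |13.593 − 10.622| = 2.971 km/s.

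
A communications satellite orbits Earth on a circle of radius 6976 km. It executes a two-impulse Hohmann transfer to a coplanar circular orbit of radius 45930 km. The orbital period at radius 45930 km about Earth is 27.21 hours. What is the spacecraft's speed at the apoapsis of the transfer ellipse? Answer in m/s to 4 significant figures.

From Kepler's third law T² = 4π²r³/μ at r = 45930 km, T = 27.21 hours = 27.21 × 3600 s = 97956 s: μ = 4π²r³/T² = 3.98646×10^5 km³/s².
The Hohmann ellipse has a_t = (r₁ + r₂)/2 = 26453 km.
At apoapsis, r = 45930 km.
Vis-viva: v = √[μ(2/r − 1/a_t)] = √[3.98646×10^5 × (2/45930 − 1/26453)] = 1.513 km/s.

v = 1513 m/s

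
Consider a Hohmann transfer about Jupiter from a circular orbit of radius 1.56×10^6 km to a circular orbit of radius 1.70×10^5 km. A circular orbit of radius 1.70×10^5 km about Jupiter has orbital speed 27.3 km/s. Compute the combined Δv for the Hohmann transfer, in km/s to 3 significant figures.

From the circular-orbit relation v² = μ/r at r = 1.70×10^5 km: μ = v²r = (27.3)² × 1.70×10^5 = 1.26699×10^8 km³/s².
Semi-major axis of the transfer orbit: a_t = (1.560×10^6 + 1.700×10^5)/2 = 8.650×10^5 km.
At r₁ the circular-orbit speed is v₁ = √(μ/r₁) = 9.012 km/s.
On the transfer ellipse at r₁, vis-viva gives v_a = √[μ(2/r₁ − 1/a_t)] = 3.995 km/s.
First burn Δv₁ = |v_a − v₁| = 5.017 km/s.
Circular speed at r₂: v₂ = √(μ/r₂) = 27.300 km/s.
Transfer-orbit speed at r₂: v_p = √[μ(2/r₂ − 1/a_t)] = 36.662 km/s.
Second burn Δv₂ = |v₂ − v_p| = 9.362 km/s.
Total Δv = Δv₁ + Δv₂ = 14.38 km/s.

Δv = 14.4 km/s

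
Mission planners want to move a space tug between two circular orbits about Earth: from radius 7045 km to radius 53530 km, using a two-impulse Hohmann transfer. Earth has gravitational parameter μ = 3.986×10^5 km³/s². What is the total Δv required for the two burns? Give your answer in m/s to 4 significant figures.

The Hohmann ellipse has a_t = (r₁ + r₂)/2 = 30287.5 km.
At r₁ the circular-orbit speed is v₁ = √(μ/r₁) = 7.522 km/s.
On the transfer ellipse at r₁, v² = μ(2/r − 1/a) gives v_p = √[μ(2/r₁ − 1/a_t)] = 10.00 km/s.
First burn Δv₁ = |v_p − v₁| = 2.478 km/s.
Circular speed at r₂: v₂ = √(μ/r₂) = 2.729 km/s.
Transfer-orbit speed at r₂: v_a = √[μ(2/r₂ − 1/a_t)] = 1.316 km/s.
Second burn Δv₂ = |v₂ − v_a| = 1.413 km/s.
Total Δv = Δv₁ + Δv₂ = 3.891 km/s.

Δv = 3891 m/s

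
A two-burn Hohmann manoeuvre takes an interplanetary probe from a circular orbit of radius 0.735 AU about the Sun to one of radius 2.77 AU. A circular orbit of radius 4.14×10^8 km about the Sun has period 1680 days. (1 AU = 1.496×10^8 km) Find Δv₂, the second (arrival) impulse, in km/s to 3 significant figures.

From Kepler's third law T² = 4π²r³/μ at r = 4.14×10^8 km, T = 1680 days = 1680 × 86400 s = 1.45152×10^8 s: μ = 4π²r³/T² = 1.32958×10^11 km³/s².
In km: r₁ = 0.735 × 1.496×10^8 = 1.09956×10^8 km; r₂ = 2.77 × 1.496×10^8 = 4.14392×10^8 km.
Semi-major axis of the transfer orbit: a_t = (1.09956×10^8 + 4.14392×10^8)/2 = 2.62174×10^8 km.
Circular speed at r = 4.14392×10^8 km: v_c = √(μ/r) = 17.912 km/s.
Transfer-orbit speed at the same r (vis-viva, a = a_t): v_t = √[μ(2/r − 1/a_t)] = 11.600 km/s.
Δv₂ = |v_t − v_c| = |11.600 − 17.912| = 6.312 km/s.

Δv₂ = 6.31 km/s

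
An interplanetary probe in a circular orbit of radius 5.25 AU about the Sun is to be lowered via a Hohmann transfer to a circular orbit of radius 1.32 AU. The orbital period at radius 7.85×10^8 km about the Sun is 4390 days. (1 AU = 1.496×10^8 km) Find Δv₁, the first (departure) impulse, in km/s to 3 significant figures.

From Kepler's third law T² = 4π²r³/μ at r = 7.85×10^8 km, T = 4390 days = 4390 × 86400 s = 3.79296×10^8 s: μ = 4π²r³/T² = 1.32743×10^11 km³/s².
In km: r₁ = 5.25 × 1.496×10^8 = 7.854×10^8 km; r₂ = 1.32 × 1.496×10^8 = 1.97472×10^8 km.
Transfer-ellipse semi-major axis a_t = (r₁ + r₂)/2 = (7.854×10^8 + 1.97472×10^8)/2 = 4.91436×10^8 km.
Circular speed at r = 7.854×10^8 km: v_c = √(μ/r) = 13.001 km/s.
Vis-viva on the transfer ellipse at r = 7.854×10^8 km gives v_t = √[μ(2/r − 1/a_t)] = 8.2410 km/s.
Δv₁ = |v_t − v_c| = |8.2410 − 13.001| = 4.760 km/s.

Δv₁ = 4.76 km/s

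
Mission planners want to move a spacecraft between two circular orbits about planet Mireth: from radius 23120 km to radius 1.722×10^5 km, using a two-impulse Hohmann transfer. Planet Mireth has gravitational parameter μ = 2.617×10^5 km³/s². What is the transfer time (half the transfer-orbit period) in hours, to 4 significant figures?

Semi-major axis of the transfer orbit: a_t = (23120 + 1.722×10^5)/2 = 97660 km.
By Kepler's third law the transfer-orbit period is T = 2π√(a_t³/μ), so t = T/2 = 1.874×10^5 s.
Converting: 1.874×10^5 s ÷ 3600 s/hour = 52.06 hours.

t = 52.06 hours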